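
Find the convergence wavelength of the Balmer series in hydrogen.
364.50605 nm

The series limit corresponds to the transition from n = ∞ to n = 2.
This is the highest energy (shortest wavelength) transition in the Balmer series.

E_∞ = 0 eV
E_2 = -13.6057 / 2² = -3.401425000 eV

Energy at series limit:
ΔE = E_∞ - E_2 = 0 - (-3.401425000) = 3.401425000 eV
λ = hc/E = 1239.84 eV·nm / 3.401425000 eV = 364.50605 nm

This energy equals the ionization energy from the n = 2 state of hydrogen.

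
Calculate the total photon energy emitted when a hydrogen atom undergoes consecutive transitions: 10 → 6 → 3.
1.37569 eV

The energy levels of hydrogen are E_n = -13.6057 / n² eV.

First transition (10 → 6):
ΔE₁ = |E_6 - E_10|
ΔE₁ = |-0.37793611111 - (-0.13605700000)| = 0.24187911 eV

Second transition (6 → 3):
ΔE₂ = |E_3 - E_6|
ΔE₂ = |-1.51174444444 - (-0.37793611111)| = 1.13380833 eV

Total energy released:
E_total = ΔE₁ + ΔE₂ = 0.24187911 + 1.13380833 = 1.37569 eV

Note: This equals the direct transition 10 → 3: 1.37569 eV ✓
Energy is conserved regardless of the path taken.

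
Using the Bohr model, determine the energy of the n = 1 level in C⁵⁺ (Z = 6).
-489.81 eV

For hydrogen-like ions, the energy levels scale with Z²:
E_n = -13.6057 Z² / n² eV

For C⁵⁺ (Z = 6) at n = 1:
E_1 = -13.6057 × 6² / 1²
E_1 = -13.6057 × 36 / 1
E_1 = -489.8052 / 1
E_1 = -489.81 eV

The energy is 36 times more negative than hydrogen at the same n due to the stronger nuclear charge.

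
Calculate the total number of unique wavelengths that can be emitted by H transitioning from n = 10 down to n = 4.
21

The electron can occupy levels n = 4, 5, ..., 10 during de-excitation — that is m = 10 - 4 + 1 = 7 distinct levels.

The number of distinct spectral lines equals the number of ways to choose 2 of these m levels (each pair gives one possible emission transition):

Number of lines = m(m-1)/2 = 7×6/2 = 21

These correspond to all possible transitions between the 7 levels:
10 → 9, 10 → 8, 10 → 7, 10 → 6, 10 → 5, 10 → 4, 9 → 8, 9 → 7...

Each transition produces a photon with a unique energy (and thus wavelength). This count does not depend on Z.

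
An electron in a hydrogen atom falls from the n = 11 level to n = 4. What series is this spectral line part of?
Brackett series

The spectral series in hydrogen are named based on the final (lower) energy level:
- Lyman series: n_final = 1 (ultraviolet)
- Balmer series: n_final = 2 (visible/near-UV)
- Paschen series: n_final = 3 (infrared)
- Brackett series: n_final = 4 (infrared)
- Pfund series: n_final = 5 (far infrared)

Since this transition ends at n = 4, it belongs to the Brackett series.

For reference, this 11 → 4 line has photon energy
ΔE = 13.6057 eV × (1/4² - 1/11²) = 0.73791244835 eV,
corresponding to wavelength λ = hc/ΔE = 1239.84 eV·nm / 0.73791244835 eV = 1680.19933 nm in the infrared region.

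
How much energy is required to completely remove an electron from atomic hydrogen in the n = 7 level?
0.277667 eV

The ionization energy is the energy needed to remove the electron completely (n → ∞).

For hydrogen, E_n = -13.6057 eV / n².

At n = 7: E_7 = -13.6057 / 7² = -0.277667347 eV
At n = ∞: E_∞ = 0 eV

Ionization energy = E_∞ - E_7 = 0 - (-0.277667347) = 0.277667347 eV
Ionization energy ≈ 0.277667 eV

This is also called the binding energy of the electron in state n = 7.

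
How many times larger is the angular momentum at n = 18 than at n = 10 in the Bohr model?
1.800000

In the Bohr model, L_n = nℏ, so the ratio is purely the ratio of quantum numbers:

L_18/L_10 = 18ℏ / 10ℏ = 18/10 = 1.800000

The angular momentum scales linearly with n.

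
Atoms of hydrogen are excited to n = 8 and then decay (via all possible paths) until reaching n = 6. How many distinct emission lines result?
3

The electron can occupy levels n = 6, 7, ..., 8 during de-excitation — that is m = 8 - 6 + 1 = 3 distinct levels.

The number of distinct spectral lines equals the number of ways to choose 2 of these m levels (each pair gives one possible emission transition):

Number of lines = m(m-1)/2 = 3×2/2 = 3

These correspond to all possible transitions between the 3 levels:
8 → 7, 8 → 6, 7 → 6

Each transition produces a photon with a unique energy (and thus wavelength). This count does not depend on Z.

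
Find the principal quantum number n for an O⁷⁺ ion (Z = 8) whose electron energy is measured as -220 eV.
n = 2

The exact energy levels follow E_n = -13.6057 Z² / n² eV with Z = 8.

The measured value (-220 eV) is reported to only 2 significant figures, so we must test candidate n values and see which one matches to that precision.

Candidate energies:
  n = 1:  E = -13.6057 × 8² / 1² = -870.76480 eV
  n = 2:  E = -13.6057 × 8² / 2² = -217.69120 eV  ← matches
  n = 3:  E = -13.6057 × 8² / 3² = -96.75164 eV
  n = 4:  E = -13.6057 × 8² / 4² = -54.42280 eV

Checking against the measurement of -220 eV (2 sig figs), only n = 2 agrees:
E_2 = -217.69120 eV, which rounds to -220 eV ✓

Therefore n = 2.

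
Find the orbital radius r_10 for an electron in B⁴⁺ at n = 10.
1.058354 nm (or 10.583544 Å)

The Bohr radius formula is:
r_n = n² a₀ / Z

where a₀ = 0.052917721 nm is the Bohr radius.

For B⁴⁺ (Z = 5) at n = 10:
r_10 = 10² × 0.052917721 nm / 5
r_10 = 100 × 0.052917721 nm / 5
r_10 = 5.2917721 nm / 5
r_10 = 1.058354 nm

The electron orbits at approximately 1.058354 nm from the nucleus.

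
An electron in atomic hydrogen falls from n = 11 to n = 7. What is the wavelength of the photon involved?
7504.015 nm

First, find the transition energy using E_n = -13.6057 / n² eV:
E_11 = -13.6057 / 11² = -0.112443802 eV
E_7 = -13.6057 / 7² = -0.277667347 eV

Photon energy: |ΔE| = |E_7 - E_11| = 0.165223545 eV

Convert to wavelength using E = hc/λ with hc = 1239.84 eV·nm:
λ = hc/E = 1239.84 eV·nm / 0.165223545 eV
λ = 7504.015 nm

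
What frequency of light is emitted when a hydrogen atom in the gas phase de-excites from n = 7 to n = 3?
2.98e+14 Hz

First, find the transition energy:
E_7 = -13.6057 / 7² = -0.27767 eV
E_3 = -13.6057 / 3² = -1.51174 eV
|ΔE| = |E_3 - E_7| = 1.23407 eV

Convert to Joules: E = 1.23407 eV × (1.602177 × 10⁻¹⁹ J/eV) = 1.9772e-19 J

Using E = hf:
f = E/h = 1.9772e-19 J / (6.62607 × 10⁻³⁴ J·s)
f = 2.98e+14 Hz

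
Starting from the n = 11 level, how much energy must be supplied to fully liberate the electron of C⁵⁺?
4.048 eV

The ionization energy is the energy needed to remove the electron completely (n → ∞).

For a hydrogen-like ion with Z = 6, E_n = -13.6057 Z² / n² eV.

At n = 11: E_11 = -13.6057 × 6² / 11² = -4.047977 eV
At n = ∞: E_∞ = 0 eV

Ionization energy = E_∞ - E_11 = 0 - (-4.047977) = 4.047977 eV
Ionization energy ≈ 4.048 eV

This is also called the binding energy of the electron in state n = 11.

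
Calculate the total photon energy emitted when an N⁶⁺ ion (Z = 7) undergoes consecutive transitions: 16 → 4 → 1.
664.0751 eV

The energy levels of N⁶⁺ are E_n = -13.6057 × 7² / n² eV.

First transition (16 → 4):
ΔE₁ = |E_4 - E_16|
ΔE₁ = |-41.6674562500 - (-2.6042160156)| = 39.0632402 eV

Second transition (4 → 1):
ΔE₂ = |E_1 - E_4|
ΔE₂ = |-666.6793000000 - (-41.6674562500)| = 625.0118438 eV

Total energy released:
E_total = ΔE₁ + ΔE₂ = 39.0632402 + 625.0118438 = 664.0751 eV

Note: This equals the direct transition 16 → 1: 664.0751 eV ✓
Energy is conserved regardless of the path taken.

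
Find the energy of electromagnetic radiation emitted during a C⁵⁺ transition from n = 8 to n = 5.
11.939 eV

The energy levels are E_n = -13.6057 Z² eV / n².

Energy at n = 8: E_8 = -13.6057 × 6² / 8² = -7.653206 eV
Energy at n = 5: E_5 = -13.6057 × 6² / 5² = -19.592208 eV

For emission (electron falling to lower state), the photon energy is:
E_photon = E_8 - E_5 = |-7.653206 - (-19.592208)|
E_photon = 11.939 eV

This energy is carried away by the emitted photon.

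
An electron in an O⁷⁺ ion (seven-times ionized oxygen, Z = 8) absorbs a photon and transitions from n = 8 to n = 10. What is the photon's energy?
4.89805 eV

The energy levels of a hydrogen-like atom are E_n = -13.6057 Z² eV / n².

Energy at n = 8: E_8 = -13.6057 × 8² / 8² = -13.60570000 eV
Energy at n = 10: E_10 = -13.6057 × 8² / 10² = -8.70764800 eV

The excitation energy is the difference:
ΔE = E_10 - E_8
ΔE = -8.70764800 - (-13.60570000)
ΔE = 4.89805 eV

Since this is positive, energy must be absorbed (photon absorption).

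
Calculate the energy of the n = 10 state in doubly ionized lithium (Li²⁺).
-1.224513 eV

For hydrogen-like ions, the energy levels scale with Z²:
E_n = -13.6057 Z² / n² eV

For Li²⁺ (Z = 3) at n = 10:
E_10 = -13.6057 × 3² / 10²
E_10 = -13.6057 × 9 / 100
E_10 = -122.4513 / 100
E_10 = -1.224513 eV

The energy is 9 times more negative than hydrogen at the same n due to the stronger nuclear charge.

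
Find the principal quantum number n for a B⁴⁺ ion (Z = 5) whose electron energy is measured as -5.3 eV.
n = 8

The exact energy levels follow E_n = -13.6057 Z² / n² eV with Z = 5.

The measured value (-5.3 eV) is reported to only 2 significant figures, so we must test candidate n values and see which one matches to that precision.

Candidate energies:
  n = 6:  E = -13.6057 × 5² / 6² = -9.44840 eV
  n = 7:  E = -13.6057 × 5² / 7² = -6.94168 eV
  n = 8:  E = -13.6057 × 5² / 8² = -5.31473 eV  ← matches
  n = 9:  E = -13.6057 × 5² / 9² = -4.19929 eV
  n = 10:  E = -13.6057 × 5² / 10² = -3.40143 eV

Checking against the measurement of -5.3 eV (2 sig figs), only n = 8 agrees:
E_8 = -5.31473 eV, which rounds to -5.3 eV ✓

Therefore n = 8.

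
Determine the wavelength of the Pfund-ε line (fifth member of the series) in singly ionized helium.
759.39 nm

The lines of a series are numbered from the longest wavelength (smallest ΔE) outward; the fifth line is the transition from n = n_f + 5 to n_f.
The Pfund series has all transitions ending at n_f = 5.

For He⁺ (Z = 2), the fifth line (ε-line) is the jump from n = 10 to n = 5:
E_10 = -13.6057 × 2² / 10² = -0.544228 eV
E_5 = -13.6057 × 2² / 5² = -2.176912 eV
ΔE = E_10 - E_5 = 1.632684 eV

λ = hc/E = 1239.84 eV·nm / 1.632684 eV
λ = 759.39 nm

This is the ε-line of the Pfund series in He⁺.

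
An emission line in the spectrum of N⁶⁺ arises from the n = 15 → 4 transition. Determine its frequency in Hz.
9.359e+15 Hz

First, find the transition energy:
E_15 = -13.6057 × 7² / 15² = -2.96302 eV
E_4 = -13.6057 × 7² / 4² = -41.66746 eV
|ΔE| = |E_4 - E_15| = 38.70444 eV

Convert to Joules: E = 38.70444 eV × (1.602177 × 10⁻¹⁹ J/eV) = 6.20114e-18 J

Using E = hf:
f = E/h = 6.20114e-18 J / (6.62607 × 10⁻³⁴ J·s)
f = 9.359e+15 Hz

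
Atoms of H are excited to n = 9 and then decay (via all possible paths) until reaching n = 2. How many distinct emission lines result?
28

The electron can occupy levels n = 2, 3, ..., 9 during de-excitation — that is m = 9 - 2 + 1 = 8 distinct levels.

The number of distinct spectral lines equals the number of ways to choose 2 of these m levels (each pair gives one possible emission transition):

Number of lines = m(m-1)/2 = 8×7/2 = 28

These correspond to all possible transitions between the 8 levels:
9 → 8, 9 → 7, 9 → 6, 9 → 5, 9 → 4, 9 → 3, 9 → 2, 8 → 7...

Each transition produces a photon with a unique energy (and thus wavelength). This count does not depend on Z.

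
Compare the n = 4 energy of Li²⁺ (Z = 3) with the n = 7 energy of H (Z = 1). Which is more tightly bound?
Li²⁺ at n = 4 (E = -7.6532 eV)

Using E_n = -13.6057 Z² / n² eV:

Li²⁺ (Z = 3) at n = 4:
E = -13.6057 × 3² / 4² = -13.6057 × 9 / 16 = -7.6532063 eV

H (Z = 1) at n = 7:
E = -13.6057 × 1² / 7² = -13.6057 × 1 / 49 = -0.2776673 eV

Since -7.6532063 eV < -0.2776673 eV,
Li²⁺ at n = 4 is more tightly bound (requires more energy to ionize).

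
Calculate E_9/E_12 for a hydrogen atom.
1.7778

Using E_n = -13.6057 Z² / n² eV with Z = 1:

E_9 = -13.6057 / 9² = -13.6057 / 81 = -0.1679716049 eV
E_12 = -13.6057 / 12² = -13.6057 / 144 = -0.0944840278 eV

The ratio is:
E_9/E_12 = (-0.1679716049) / (-0.0944840278)
E_9/E_12 = (-13.6057/81) / (-13.6057/144)
E_9/E_12 = 144/81
E_9/E_12 = 1.7778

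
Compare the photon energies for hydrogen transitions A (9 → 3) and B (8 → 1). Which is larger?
8 → 1

Calculate the energy for each transition:

Transition 9 → 3:
ΔE₁ = |E_3 - E_9| = |-13.6057/3² - (-13.6057/9²)|
ΔE₁ = |-1.511744444 - (-0.167971605)| = 1.343773 eV

Transition 8 → 1:
ΔE₂ = |E_1 - E_8| = |-13.6057/1² - (-13.6057/8²)|
ΔE₂ = |-13.605700000 - (-0.212589063)| = 13.393111 eV

Since 13.393111 eV > 1.343773 eV, the transition 8 → 1 emits the more energetic photon.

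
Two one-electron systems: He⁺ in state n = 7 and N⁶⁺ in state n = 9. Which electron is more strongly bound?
N⁶⁺ at n = 9 (E = -8.2306 eV)

Using E_n = -13.6057 Z² / n² eV:

He⁺ (Z = 2) at n = 7:
E = -13.6057 × 2² / 7² = -13.6057 × 4 / 49 = -1.1106694 eV

N⁶⁺ (Z = 7) at n = 9:
E = -13.6057 × 7² / 9² = -13.6057 × 49 / 81 = -8.2306086 eV

Since -8.2306086 eV < -1.1106694 eV,
N⁶⁺ at n = 9 is more tightly bound (requires more energy to ionize).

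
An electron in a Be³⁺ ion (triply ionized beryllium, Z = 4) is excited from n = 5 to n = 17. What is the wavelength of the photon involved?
155.869 nm

First, find the transition energy using E_n = -13.6057 Z² / n² eV:
E_5 = -13.6057 × 4² / 5² = -8.7076480 eV
E_17 = -13.6057 × 4² / 17² = -0.7532567 eV

Photon energy: |ΔE| = |E_17 - E_5| = 7.9543913 eV

Convert to wavelength using E = hc/λ with hc = 1239.84 eV·nm:
λ = hc/E = 1239.84 eV·nm / 7.9543913 eV
λ = 155.869 nm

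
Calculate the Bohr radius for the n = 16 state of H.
13.5469 nm (or 135.4693 Å)

The Bohr radius formula is:
r_n = n² a₀ / Z

where a₀ = 0.0529177 nm is the Bohr radius.

For H (Z = 1) at n = 16:
r_16 = 16² × 0.0529177 nm / 1
r_16 = 256 × 0.0529177 nm / 1
r_16 = 13.54693 nm / 1
r_16 = 13.5469 nm

The electron orbits at approximately 13.5469 nm from the nucleus.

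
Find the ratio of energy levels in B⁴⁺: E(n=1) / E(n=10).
100.00

Using E_n = -13.6057 Z² / n² eV with Z = 5:

E_1 = -13.6057 × 5² / 1² = -340.1425 / 1 = -340.14250000 eV
E_10 = -13.6057 × 5² / 10² = -340.1425 / 100 = -3.40142500 eV

The ratio is:
E_1/E_10 = (-340.14250000) / (-3.40142500)
E_1/E_10 = (-340.1425/1) / (-340.1425/100)
E_1/E_10 = 100/1
E_1/E_10 = 100.00
(Note: the Z² factors cancel in the ratio.)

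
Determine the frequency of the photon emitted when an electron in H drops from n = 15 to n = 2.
8.078e+14 Hz

First, find the transition energy:
E_15 = -13.6057 / 15² = -0.060470 eV
E_2 = -13.6057 / 2² = -3.401425 eV
|ΔE| = |E_2 - E_15| = 3.340955 eV

Convert to Joules: E = 3.340955 eV × (1.602177 × 10⁻¹⁹ J/eV) = 5.35280e-19 J

Using E = hf:
f = E/h = 5.35280e-19 J / (6.62607 × 10⁻³⁴ J·s)
f = 8.078e+14 Hz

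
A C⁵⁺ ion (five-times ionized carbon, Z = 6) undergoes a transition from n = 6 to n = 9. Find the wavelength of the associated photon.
164.03 nm

First, find the transition energy using E_n = -13.6057 Z² / n² eV:
E_6 = -13.6057 × 6² / 6² = -13.605700 eV
E_9 = -13.6057 × 6² / 9² = -6.046978 eV

Photon energy: |ΔE| = |E_9 - E_6| = 7.558722 eV

Convert to wavelength using E = hc/λ with hc = 1239.84 eV·nm:
λ = hc/E = 1239.84 eV·nm / 7.558722 eV
λ = 164.03 nm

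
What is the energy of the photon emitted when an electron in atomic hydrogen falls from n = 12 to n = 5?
0.44974 eV

The energy levels are E_n = -13.6057 eV / n².

Energy at n = 12: E_12 = -13.6057 / 12² = -0.09448403 eV
Energy at n = 5: E_5 = -13.6057 / 5² = -0.54422800 eV

For emission (electron falling to lower state), the photon energy is:
E_photon = E_12 - E_5 = |-0.09448403 - (-0.54422800)|
E_photon = 0.44974 eV

This energy is carried away by the emitted photon.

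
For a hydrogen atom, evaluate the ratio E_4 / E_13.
10.5625

Using E_n = -13.6057 Z² / n² eV with Z = 1:

E_4 = -13.6057 / 4² = -13.6057 / 16 = -0.8503562500 eV
E_13 = -13.6057 / 13² = -13.6057 / 169 = -0.0805071006 eV

The ratio is:
E_4/E_13 = (-0.8503562500) / (-0.0805071006)
E_4/E_13 = (-13.6057/16) / (-13.6057/169)
E_4/E_13 = 169/16
E_4/E_13 = 10.5625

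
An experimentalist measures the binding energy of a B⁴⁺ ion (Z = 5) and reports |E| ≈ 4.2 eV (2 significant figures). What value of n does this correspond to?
n = 9

The exact energy levels follow E_n = -13.6057 Z² / n² eV with Z = 5.

The measured value (-4.2 eV) is reported to only 2 significant figures, so we must test candidate n values and see which one matches to that precision.

Candidate energies:
  n = 7:  E = -13.6057 × 5² / 7² = -6.94168 eV
  n = 8:  E = -13.6057 × 5² / 8² = -5.31473 eV
  n = 9:  E = -13.6057 × 5² / 9² = -4.19929 eV  ← matches
  n = 10:  E = -13.6057 × 5² / 10² = -3.40143 eV
  n = 11:  E = -13.6057 × 5² / 11² = -2.81110 eV

Checking against the measurement of -4.2 eV (2 sig figs), only n = 9 agrees:
E_9 = -4.19929 eV, which rounds to -4.2 eV ✓

Therefore n = 9.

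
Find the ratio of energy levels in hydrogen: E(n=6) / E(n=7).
1.361111

Using E_n = -13.6057 Z² / n² eV with Z = 1:

E_6 = -13.6057 / 6² = -13.6057 / 36 = -0.377936111111 eV
E_7 = -13.6057 / 7² = -13.6057 / 49 = -0.277667346939 eV

The ratio is:
E_6/E_7 = (-0.377936111111) / (-0.277667346939)
E_6/E_7 = (-13.6057/36) / (-13.6057/49)
E_6/E_7 = 49/36
E_6/E_7 = 1.361111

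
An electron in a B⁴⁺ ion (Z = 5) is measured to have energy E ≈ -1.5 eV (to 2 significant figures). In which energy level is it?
n = 15

The exact energy levels follow E_n = -13.6057 Z² / n² eV with Z = 5.

The measured value (-1.5 eV) is reported to only 2 significant figures, so we must test candidate n values and see which one matches to that precision.

Candidate energies:
  n = 13:  E = -13.6057 × 5² / 13² = -2.012678 eV
  n = 14:  E = -13.6057 × 5² / 14² = -1.735421 eV
  n = 15:  E = -13.6057 × 5² / 15² = -1.511744 eV  ← matches
  n = 16:  E = -13.6057 × 5² / 16² = -1.328682 eV
  n = 17:  E = -13.6057 × 5² / 17² = -1.176964 eV

Checking against the measurement of -1.5 eV (2 sig figs), only n = 15 agrees:
E_15 = -1.511744 eV, which rounds to -1.5 eV ✓

Therefore n = 15.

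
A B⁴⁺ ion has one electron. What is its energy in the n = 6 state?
-9.45 eV

For hydrogen-like ions, the energy levels scale with Z²:
E_n = -13.6057 Z² / n² eV

For B⁴⁺ (Z = 5) at n = 6:
E_6 = -13.6057 × 5² / 6²
E_6 = -13.6057 × 25 / 36
E_6 = -340.1425 / 36
E_6 = -9.45 eV

The energy is 25 times more negative than hydrogen at the same n due to the stronger nuclear charge.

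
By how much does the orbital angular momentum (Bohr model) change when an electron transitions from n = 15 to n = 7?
8.4366e-34 J·s (or 8ℏ)

In the Bohr model, L_n = nℏ where ℏ = 1.054572e-34 J·s.

L_15 = 15ℏ = 1.581858e-33 J·s
L_7 = 7ℏ = 7.382004e-34 J·s

ΔL = L_15 - L_7 = (15 - 7)ℏ = 8ℏ
ΔL = 8 × 1.054572e-34 J·s = 8.4366e-34 J·s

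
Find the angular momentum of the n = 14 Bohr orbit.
1.47640e-33 J·s (or 14ℏ)

In the Bohr model, angular momentum is quantized:
L = nℏ

where ℏ = h/(2π) = 1.0545718e-34 J·s

For n = 14:
L = 14 × 1.0545718e-34 J·s
L = 1.47640e-33 J·s

This can also be written as L = 14ℏ.
The angular momentum is an integer multiple of the reduced Planck constant.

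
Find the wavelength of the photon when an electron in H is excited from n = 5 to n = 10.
3037.55044 nm

First, find the transition energy using E_n = -13.6057 / n² eV:
E_5 = -13.6057 / 5² = -0.54422800000 eV
E_10 = -13.6057 / 10² = -0.13605700000 eV

Photon energy: |ΔE| = |E_10 - E_5| = 0.40817100000 eV

Convert to wavelength using E = hc/λ with hc = 1239.84 eV·nm:
λ = hc/E = 1239.84 eV·nm / 0.40817100000 eV
λ = 3037.55044 nm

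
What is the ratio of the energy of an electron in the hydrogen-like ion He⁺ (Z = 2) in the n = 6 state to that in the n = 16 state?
7.111111

Using E_n = -13.6057 Z² / n² eV with Z = 2:

E_6 = -13.6057 × 2² / 6² = -54.4228 / 36 = -1.511744444444 eV
E_16 = -13.6057 × 2² / 16² = -54.4228 / 256 = -0.212589062500 eV

The ratio is:
E_6/E_16 = (-1.511744444444) / (-0.212589062500)
E_6/E_16 = (-54.4228/36) / (-54.4228/256)
E_6/E_16 = 256/36
E_6/E_16 = 7.111111
(Note: the Z² factors cancel in the ratio.)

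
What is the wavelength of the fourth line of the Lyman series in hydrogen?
94.923451 nm

The lines of a series are numbered from the longest wavelength (smallest ΔE) outward; the fourth line is the transition from n = n_f + 4 to n_f.
The Lyman series has all transitions ending at n_f = 1.

For H, the fourth line (δ-line) is the jump from n = 5 to n = 1:
E_5 = -13.6057 / 5² = -0.54422800 eV
E_1 = -13.6057 / 1² = -13.60570000 eV
ΔE = E_5 - E_1 = 13.06147200 eV

λ = hc/E = 1239.84 eV·nm / 13.06147200 eV
λ = 94.923451 nm

This is the δ-line of the Lyman series in H.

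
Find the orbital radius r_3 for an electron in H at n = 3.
0.47626 nm (or 4.76259 Å)

The Bohr radius formula is:
r_n = n² a₀ / Z

where a₀ = 0.05291772 nm is the Bohr radius.

For H (Z = 1) at n = 3:
r_3 = 3² × 0.05291772 nm / 1
r_3 = 9 × 0.05291772 nm / 1
r_3 = 0.476259 nm / 1
r_3 = 0.47626 nm

The electron orbits at approximately 0.47626 nm from the nucleus.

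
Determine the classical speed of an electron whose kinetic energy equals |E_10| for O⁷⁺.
1.75e+06 m/s (or 0.58% of c)

The binding energy at n = 10 for O⁷⁺ is:
E_10 = -13.6057 × 8²/10² = -8.70765 eV
|E_10| = 8.70765 eV

Convert to Joules:
KE = 8.70765 eV × (1.602177 × 10⁻¹⁹ J/eV) = 1.3951e-18 J

Using KE = ½mv²:
v = √(2·KE/m_e)
v = √(2 × 1.3951e-18 J / 9.10938 × 10⁻³¹ kg)
v = 1.75e+06 m/s

This is approximately 0.58% the speed of light.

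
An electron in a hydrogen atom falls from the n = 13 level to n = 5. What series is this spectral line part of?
Pfund series

The spectral series in hydrogen are named based on the final (lower) energy level:
- Lyman series: n_final = 1 (ultraviolet)
- Balmer series: n_final = 2 (visible/near-UV)
- Paschen series: n_final = 3 (infrared)
- Brackett series: n_final = 4 (infrared)
- Pfund series: n_final = 5 (far infrared)

Since this transition ends at n = 5, it belongs to the Pfund series.

For reference, this 13 → 5 line has photon energy
ΔE = 13.6057 eV × (1/5² - 1/13²) = 0.46372089941 eV,
corresponding to wavelength λ = hc/ΔE = 1239.84 eV·nm / 0.46372089941 eV = 2673.67721 nm in the far infrared region.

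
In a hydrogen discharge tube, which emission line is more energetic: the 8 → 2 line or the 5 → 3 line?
8 → 2

Calculate the energy for each transition:

Transition 8 → 2:
ΔE₁ = |E_2 - E_8| = |-13.6057/2² - (-13.6057/8²)|
ΔE₁ = |-3.4014250000 - (-0.2125890625)| = 3.1888359 eV

Transition 5 → 3:
ΔE₂ = |E_3 - E_5| = |-13.6057/3² - (-13.6057/5²)|
ΔE₂ = |-1.5117444444 - (-0.5442280000)| = 0.9675164 eV

Since 3.1888359 eV > 0.9675164 eV, the transition 8 → 2 emits the more energetic photon.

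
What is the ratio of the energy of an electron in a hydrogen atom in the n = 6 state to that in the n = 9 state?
2.2500

Using E_n = -13.6057 Z² / n² eV with Z = 1:

E_6 = -13.6057 / 6² = -13.6057 / 36 = -0.3779361111 eV
E_9 = -13.6057 / 9² = -13.6057 / 81 = -0.1679716049 eV

The ratio is:
E_6/E_9 = (-0.3779361111) / (-0.1679716049)
E_6/E_9 = (-13.6057/36) / (-13.6057/81)
E_6/E_9 = 81/36
E_6/E_9 = 2.2500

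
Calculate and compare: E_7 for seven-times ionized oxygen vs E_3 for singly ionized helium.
O⁷⁺ at n = 7 (E = -17.770710 eV)

Using E_n = -13.6057 Z² / n² eV:

O⁷⁺ (Z = 8) at n = 7:
E = -13.6057 × 8² / 7² = -13.6057 × 64 / 49 = -17.770710204 eV

He⁺ (Z = 2) at n = 3:
E = -13.6057 × 2² / 3² = -13.6057 × 4 / 9 = -6.046977778 eV

Since -17.770710204 eV < -6.046977778 eV,
O⁷⁺ at n = 7 is more tightly bound (requires more energy to ionize).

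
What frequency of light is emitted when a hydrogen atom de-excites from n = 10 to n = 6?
5.8486e+13 Hz

First, find the transition energy:
E_10 = -13.6057 / 10² = -0.13605700 eV
E_6 = -13.6057 / 6² = -0.37793611 eV
|ΔE| = |E_6 - E_10| = 0.24187911 eV

Convert to Joules: E = 0.24187911 eV × (1.602177 × 10⁻¹⁹ J/eV) = 3.875331e-20 J

Using E = hf:
f = E/h = 3.875331e-20 J / (6.62607 × 10⁻³⁴ J·s)
f = 5.8486e+13 Hz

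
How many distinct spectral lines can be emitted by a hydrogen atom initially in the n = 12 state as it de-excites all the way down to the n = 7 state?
15

The electron can occupy levels n = 7, 8, ..., 12 during de-excitation — that is m = 12 - 7 + 1 = 6 distinct levels.

The number of distinct spectral lines equals the number of ways to choose 2 of these m levels (each pair gives one possible emission transition):

Number of lines = m(m-1)/2 = 6×5/2 = 15

These correspond to all possible transitions between the 6 levels:
12 → 11, 12 → 10, 12 → 9, 12 → 8, 12 → 7, 11 → 10, 11 → 9, 11 → 8...

Each transition produces a photon with a unique energy (and thus wavelength). This count does not depend on Z.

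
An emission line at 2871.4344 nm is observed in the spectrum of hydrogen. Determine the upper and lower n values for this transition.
n = 11 → n = 5

First, find the photon energy from the wavelength (hc = 1239.84 eV·nm):
E = hc/λ = 1239.84 eV·nm / 2871.4344 nm = 0.43178420 eV

The energy levels of hydrogen satisfy E_n = -13.6057 / n² eV, so an emission n_i → n_f releases
ΔE = 13.6057 × (1/n_f² − 1/n_i²) eV.

Setting ΔE equal to the photon energy:
1/n_f² − 1/n_i² = 0.43178420 / 13.6057 = 0.031735537

Since 1/n_i² must be positive, we need 1/n_f² > 0.031735537, i.e. n_f ≤ 5. For each allowed n_f, solve n_i = (1/n_f² − 0.031735537)^(−1/2) and check whether it is a whole number:
  n_f = 1: 1/n_i² = 1.000000000 − 0.031735537 = 0.968264463 → n_i = 1.016  (not an integer) ✗
  n_f = 2: 1/n_i² = 0.250000000 − 0.031735537 = 0.218264463 → n_i = 2.140  (not an integer) ✗
  n_f = 3: 1/n_i² = 0.111111111 − 0.031735537 = 0.079375574 → n_i = 3.549  (not an integer) ✗
  n_f = 4: 1/n_i² = 0.062500000 − 0.031735537 = 0.030764463 → n_i = 5.701  (not an integer) ✗
  n_f = 5: 1/n_i² = 0.040000000 − 0.031735537 = 0.008264463 → n_i = 11.000  → integer, n_i = 11 ✓

Only n_f = 5 gives an integer upper level, n_i = 11.

The transition is from n = 11 to n = 5 (emission).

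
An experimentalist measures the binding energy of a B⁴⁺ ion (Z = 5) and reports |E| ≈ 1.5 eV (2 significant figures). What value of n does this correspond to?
n = 15

The exact energy levels follow E_n = -13.6057 Z² / n² eV with Z = 5.

The measured value (-1.5 eV) is reported to only 2 significant figures, so we must test candidate n values and see which one matches to that precision.

Candidate energies:
  n = 13:  E = -13.6057 × 5² / 13² = -2.01268 eV
  n = 14:  E = -13.6057 × 5² / 14² = -1.73542 eV
  n = 15:  E = -13.6057 × 5² / 15² = -1.51174 eV  ← matches
  n = 16:  E = -13.6057 × 5² / 16² = -1.32868 eV
  n = 17:  E = -13.6057 × 5² / 17² = -1.17696 eV

Checking against the measurement of -1.5 eV (2 sig figs), only n = 15 agrees:
E_15 = -1.51174 eV, which rounds to -1.5 eV ✓

Therefore n = 15.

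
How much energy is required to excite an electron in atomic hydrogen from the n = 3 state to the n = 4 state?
0.6614 eV

The energy levels of a hydrogen-like atom are E_n = -13.6057 eV / n².

Energy at n = 3: E_3 = -13.6057 / 3² = -1.5117444 eV
Energy at n = 4: E_4 = -13.6057 / 4² = -0.8503563 eV

The excitation energy is the difference:
ΔE = E_4 - E_3
ΔE = -0.8503563 - (-1.5117444)
ΔE = 0.6614 eV

Since this is positive, energy must be absorbed (photon absorption).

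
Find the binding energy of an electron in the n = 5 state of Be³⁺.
8.708 eV

The ionization energy is the energy needed to remove the electron completely (n → ∞).

For a hydrogen-like ion with Z = 4, E_n = -13.6057 Z² / n² eV.

At n = 5: E_5 = -13.6057 × 4² / 5² = -8.707648 eV
At n = ∞: E_∞ = 0 eV

Ionization energy = E_∞ - E_5 = 0 - (-8.707648) = 8.707648 eV
Ionization energy ≈ 8.708 eV

This is also called the binding energy of the electron in state n = 5.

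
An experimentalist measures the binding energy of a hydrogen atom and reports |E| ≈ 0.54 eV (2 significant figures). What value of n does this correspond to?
n = 5

The exact energy levels follow E_n = -13.6057 eV / n².

The measured value (-0.54 eV) is reported to only 2 significant figures, so we must test candidate n values and see which one matches to that precision.

Candidate energies:
  n = 3:  E = -13.6057/3² = -1.511744 eV
  n = 4:  E = -13.6057/4² = -0.850356 eV
  n = 5:  E = -13.6057/5² = -0.544228 eV  ← matches
  n = 6:  E = -13.6057/6² = -0.377936 eV
  n = 7:  E = -13.6057/7² = -0.277667 eV

Checking against the measurement of -0.54 eV (2 sig figs), only n = 5 agrees:
E_5 = -0.544228 eV, which rounds to -0.54 eV ✓

Therefore n = 5.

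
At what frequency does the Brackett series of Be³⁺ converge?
3.29e+15 Hz

The series limit corresponds to the transition from n = ∞ to n = 4.
This is the highest energy (shortest wavelength) transition in the Brackett series.

E_∞ = 0 eV
E_4 = -13.6057 × 4² / 4² = -13.6057000 eV

Energy at series limit:
ΔE = E_∞ - E_4 = 0 - (-13.6057000) = 13.6057000 eV
E = 13.6057000 eV × (1.602177 × 10⁻¹⁹ J/eV) = 2.1799e-18 J
f = E/h = 2.1799e-18 J / (6.62607 × 10⁻³⁴ J·s) = 3.29e+15 Hz

This energy equals the ionization energy from the n = 4 state of Be³⁺.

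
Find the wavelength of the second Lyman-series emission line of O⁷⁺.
1.6018 nm

The lines of a series are numbered from the longest wavelength (smallest ΔE) outward; the second line is the transition from n = n_f + 2 to n_f.
The Lyman series has all transitions ending at n_f = 1.

For O⁷⁺ (Z = 8), the second line (β-line) is the jump from n = 3 to n = 1:
E_3 = -13.6057 × 8² / 3² = -96.751644 eV
E_1 = -13.6057 × 8² / 1² = -870.764800 eV
ΔE = E_3 - E_1 = 774.013156 eV

λ = hc/E = 1239.84 eV·nm / 774.013156 eV
λ = 1.6018 nm

This is the β-line of the Lyman series in O⁷⁺.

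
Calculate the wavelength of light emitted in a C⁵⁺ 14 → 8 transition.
240.5494 nm

First, find the transition energy using E_n = -13.6057 Z² / n² eV:
E_14 = -13.6057 × 6² / 14² = -2.49900612 eV
E_8 = -13.6057 × 6² / 8² = -7.65320625 eV

Photon energy: |ΔE| = |E_8 - E_14| = 5.15420013 eV

Convert to wavelength using E = hc/λ with hc = 1239.84 eV·nm:
λ = hc/E = 1239.84 eV·nm / 5.15420013 eV
λ = 240.5494 nm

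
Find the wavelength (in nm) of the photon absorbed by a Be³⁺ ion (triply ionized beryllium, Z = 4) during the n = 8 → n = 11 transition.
773.78 nm

First, find the transition energy using E_n = -13.6057 Z² / n² eV:
E_8 = -13.6057 × 4² / 8² = -3.401425 eV
E_11 = -13.6057 × 4² / 11² = -1.799101 eV

Photon energy: |ΔE| = |E_11 - E_8| = 1.602324 eV

Convert to wavelength using E = hc/λ with hc = 1239.84 eV·nm:
λ = hc/E = 1239.84 eV·nm / 1.602324 eV
λ = 773.78 nm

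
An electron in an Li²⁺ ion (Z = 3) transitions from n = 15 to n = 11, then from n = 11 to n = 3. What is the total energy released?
13.061472 eV

The energy levels of Li²⁺ are E_n = -13.6057 × 3² / n² eV.

First transition (15 → 11):
ΔE₁ = |E_11 - E_15|
ΔE₁ = |-1.011994214876 - (-0.544228000000)| = 0.467766215 eV

Second transition (11 → 3):
ΔE₂ = |E_3 - E_11|
ΔE₂ = |-13.605700000000 - (-1.011994214876)| = 12.593705785 eV

Total energy released:
E_total = ΔE₁ + ΔE₂ = 0.467766215 + 12.593705785 = 13.061472 eV

Note: This equals the direct transition 15 → 3: 13.061472 eV ✓
Energy is conserved regardless of the path taken.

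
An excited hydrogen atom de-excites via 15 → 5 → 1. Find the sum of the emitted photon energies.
13.54523 eV

The energy levels of hydrogen are E_n = -13.6057 / n² eV.

First transition (15 → 5):
ΔE₁ = |E_5 - E_15|
ΔE₁ = |-0.54422800000 - (-0.06046977778)| = 0.48375822 eV

Second transition (5 → 1):
ΔE₂ = |E_1 - E_5|
ΔE₂ = |-13.60570000000 - (-0.54422800000)| = 13.06147200 eV

Total energy released:
E_total = ΔE₁ + ΔE₂ = 0.48375822 + 13.06147200 = 13.54523 eV

Note: This equals the direct transition 15 → 1: 13.54523 eV ✓
Energy is conserved regardless of the path taken.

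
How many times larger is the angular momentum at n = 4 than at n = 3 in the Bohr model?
1.3333

In the Bohr model, L_n = nℏ, so the ratio is purely the ratio of quantum numbers:

L_4/L_3 = 4ℏ / 3ℏ = 4/3 = 1.3333

The angular momentum scales linearly with n.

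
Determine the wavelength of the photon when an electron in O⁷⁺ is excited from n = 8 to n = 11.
193.44400 nm

First, find the transition energy using E_n = -13.6057 Z² / n² eV:
E_8 = -13.6057 × 8² / 8² = -13.605700000 eV
E_11 = -13.6057 × 8² / 11² = -7.196403306 eV

Photon energy: |ΔE| = |E_11 - E_8| = 6.409296694 eV

Convert to wavelength using E = hc/λ with hc = 1239.84 eV·nm:
λ = hc/E = 1239.84 eV·nm / 6.409296694 eV
λ = 193.44400 nm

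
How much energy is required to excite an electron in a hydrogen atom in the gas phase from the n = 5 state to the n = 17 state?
0.497149 eV

The energy levels of a hydrogen-like atom are E_n = -13.6057 eV / n².

Energy at n = 5: E_5 = -13.6057 / 5² = -0.544228000 eV
Energy at n = 17: E_17 = -13.6057 / 17² = -0.047078547 eV

The excitation energy is the difference:
ΔE = E_17 - E_5
ΔE = -0.047078547 - (-0.544228000)
ΔE = 0.497149 eV

Since this is positive, energy must be absorbed (photon absorption).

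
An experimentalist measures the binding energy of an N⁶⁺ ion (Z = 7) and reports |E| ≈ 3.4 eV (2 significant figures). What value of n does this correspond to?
n = 14

The exact energy levels follow E_n = -13.6057 Z² / n² eV with Z = 7.

The measured value (-3.4 eV) is reported to only 2 significant figures, so we must test candidate n values and see which one matches to that precision.

Candidate energies:
  n = 12:  E = -13.6057 × 7² / 12² = -4.62972 eV
  n = 13:  E = -13.6057 × 7² / 13² = -3.94485 eV
  n = 14:  E = -13.6057 × 7² / 14² = -3.40143 eV  ← matches
  n = 15:  E = -13.6057 × 7² / 15² = -2.96302 eV
  n = 16:  E = -13.6057 × 7² / 16² = -2.60422 eV

Checking against the measurement of -3.4 eV (2 sig figs), only n = 14 agrees:
E_14 = -3.40143 eV, which rounds to -3.4 eV ✓

Therefore n = 14.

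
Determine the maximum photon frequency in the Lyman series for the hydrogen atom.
3.28984e+15 Hz

The series limit corresponds to the transition from n = ∞ to n = 1.
This is the highest energy (shortest wavelength) transition in the Lyman series.

E_∞ = 0 eV
E_1 = -13.6057 / 1² = -13.6057000 eV

Energy at series limit:
ΔE = E_∞ - E_1 = 0 - (-13.6057000) = 13.6057000 eV
E = 13.6057000 eV × (1.602177 × 10⁻¹⁹ J/eV) = 2.1798740e-18 J
f = E/h = 2.1798740e-18 J / (6.62607 × 10⁻³⁴ J·s) = 3.28984e+15 Hz

This energy equals the ionization energy from the n = 1 state of hydrogen.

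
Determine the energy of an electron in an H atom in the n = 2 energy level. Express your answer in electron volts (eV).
-3.401425 eV

The energy levels of a hydrogen-like atom are given by:
E_n = -13.6057 eV / n²

For n = 2:
E_2 = -13.6057 eV / 2²
E_2 = -13.6057 eV / 4
E_2 = -3.401425 eV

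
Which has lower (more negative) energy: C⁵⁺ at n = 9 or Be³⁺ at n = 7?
C⁵⁺ at n = 9 (E = -6.0470 eV)

Using E_n = -13.6057 Z² / n² eV:

C⁵⁺ (Z = 6) at n = 9:
E = -13.6057 × 6² / 9² = -13.6057 × 36 / 81 = -6.0469778 eV

Be³⁺ (Z = 4) at n = 7:
E = -13.6057 × 4² / 7² = -13.6057 × 16 / 49 = -4.4426776 eV

Since -6.0469778 eV < -4.4426776 eV,
C⁵⁺ at n = 9 is more tightly bound (requires more energy to ionize).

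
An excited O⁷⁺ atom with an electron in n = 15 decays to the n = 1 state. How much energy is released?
866.89473 eV

The energy levels are E_n = -13.6057 Z² eV / n².

Energy at n = 15: E_15 = -13.6057 × 8² / 15² = -3.87006578 eV
Energy at n = 1: E_1 = -13.6057 × 8² / 1² = -870.76480000 eV

For emission (electron falling to lower state), the photon energy is:
E_photon = E_15 - E_1 = |-3.87006578 - (-870.76480000)|
E_photon = 866.89473 eV

This energy is carried away by the emitted photon.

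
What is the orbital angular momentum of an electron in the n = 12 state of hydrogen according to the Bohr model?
1.265e-33 J·s (or 12ℏ)

In the Bohr model, angular momentum is quantized:
L = nℏ

where ℏ = h/(2π) = 1.05457e-34 J·s

For n = 12:
L = 12 × 1.05457e-34 J·s
L = 1.265e-33 J·s

This can also be written as L = 12ℏ.
The angular momentum is an integer multiple of the reduced Planck constant.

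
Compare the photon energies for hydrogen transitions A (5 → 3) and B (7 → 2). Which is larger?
7 → 2

Calculate the energy for each transition:

Transition 5 → 3:
ΔE₁ = |E_3 - E_5| = |-13.6057/3² - (-13.6057/5²)|
ΔE₁ = |-1.511744444 - (-0.544228000)| = 0.967516 eV

Transition 7 → 2:
ΔE₂ = |E_2 - E_7| = |-13.6057/2² - (-13.6057/7²)|
ΔE₂ = |-3.401425000 - (-0.277667347)| = 3.123758 eV

Since 3.123758 eV > 0.967516 eV, the transition 7 → 2 emits the more energetic photon.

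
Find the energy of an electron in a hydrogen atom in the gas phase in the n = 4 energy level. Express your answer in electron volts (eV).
-0.85 eV

The energy levels of a hydrogen-like atom are given by:
E_n = -13.6057 eV / n²

For n = 4:
E_4 = -13.6057 eV / 4²
E_4 = -13.6057 eV / 16
E_4 = -0.85 eV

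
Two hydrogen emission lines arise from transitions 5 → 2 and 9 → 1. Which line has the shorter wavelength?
9 → 1

Calculate the energy for each transition:

Transition 5 → 2:
ΔE₁ = |E_2 - E_5| = |-13.6057/2² - (-13.6057/5²)|
ΔE₁ = |-3.401425000 - (-0.544228000)| = 2.857197 eV

Transition 9 → 1:
ΔE₂ = |E_1 - E_9| = |-13.6057/1² - (-13.6057/9²)|
ΔE₂ = |-13.605700000 - (-0.167971605)| = 13.437728 eV

Since 13.437728 eV > 2.857197 eV, the transition 9 → 1 emits the more energetic photon.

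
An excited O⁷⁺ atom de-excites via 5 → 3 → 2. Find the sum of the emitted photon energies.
182.861 eV

The energy levels of O⁷⁺ are E_n = -13.6057 × 8² / n² eV.

First transition (5 → 3):
ΔE₁ = |E_3 - E_5|
ΔE₁ = |-96.751644444 - (-34.830592000)| = 61.921052 eV

Second transition (3 → 2):
ΔE₂ = |E_2 - E_3|
ΔE₂ = |-217.691200000 - (-96.751644444)| = 120.939556 eV

Total energy released:
E_total = ΔE₁ + ΔE₂ = 61.921052 + 120.939556 = 182.861 eV

Note: This equals the direct transition 5 → 2: 182.861 eV ✓
Energy is conserved regardless of the path taken.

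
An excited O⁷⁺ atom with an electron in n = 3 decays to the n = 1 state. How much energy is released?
774.01 eV

The energy levels are E_n = -13.6057 Z² eV / n².

Energy at n = 3: E_3 = -13.6057 × 8² / 3² = -96.75164 eV
Energy at n = 1: E_1 = -13.6057 × 8² / 1² = -870.76480 eV

For emission (electron falling to lower state), the photon energy is:
E_photon = E_3 - E_1 = |-96.75164 - (-870.76480)|
E_photon = 774.01 eV

This energy is carried away by the emitted photon.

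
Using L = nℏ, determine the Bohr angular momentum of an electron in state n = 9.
9.491e-34 J·s (or 9ℏ)

In the Bohr model, angular momentum is quantized:
L = nℏ

where ℏ = h/(2π) = 1.05457e-34 J·s

For n = 9:
L = 9 × 1.05457e-34 J·s
L = 9.491e-34 J·s

This can also be written as L = 9ℏ.
The angular momentum is an integer multiple of the reduced Planck constant.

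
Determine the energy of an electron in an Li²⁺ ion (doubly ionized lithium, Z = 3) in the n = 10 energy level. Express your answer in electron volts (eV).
-1.224513 eV

The energy levels of a hydrogen-like atom are given by:
E_n = -13.6057 Z² / n² eV  (with Z = 3 for Li²⁺)

For n = 10:
E_10 = -13.6057 × 3² / 10²
E_10 = -13.6057 × 9 / 100
E_10 = -1.224513 eV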